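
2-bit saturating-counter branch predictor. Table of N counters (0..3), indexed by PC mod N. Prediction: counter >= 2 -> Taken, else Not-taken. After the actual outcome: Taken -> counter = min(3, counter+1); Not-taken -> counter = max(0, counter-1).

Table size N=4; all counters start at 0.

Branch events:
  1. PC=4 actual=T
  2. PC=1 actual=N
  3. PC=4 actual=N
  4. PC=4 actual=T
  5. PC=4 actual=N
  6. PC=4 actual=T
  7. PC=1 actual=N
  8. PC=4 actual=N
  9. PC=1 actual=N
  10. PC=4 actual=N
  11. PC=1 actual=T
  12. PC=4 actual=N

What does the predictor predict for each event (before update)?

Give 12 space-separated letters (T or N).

Answer: N N N N N N N N N N N N

Derivation:
Ev 1: PC=4 idx=0 pred=N actual=T -> ctr[0]=1
Ev 2: PC=1 idx=1 pred=N actual=N -> ctr[1]=0
Ev 3: PC=4 idx=0 pred=N actual=N -> ctr[0]=0
Ev 4: PC=4 idx=0 pred=N actual=T -> ctr[0]=1
Ev 5: PC=4 idx=0 pred=N actual=N -> ctr[0]=0
Ev 6: PC=4 idx=0 pred=N actual=T -> ctr[0]=1
Ev 7: PC=1 idx=1 pred=N actual=N -> ctr[1]=0
Ev 8: PC=4 idx=0 pred=N actual=N -> ctr[0]=0
Ev 9: PC=1 idx=1 pred=N actual=N -> ctr[1]=0
Ev 10: PC=4 idx=0 pred=N actual=N -> ctr[0]=0
Ev 11: PC=1 idx=1 pred=N actual=T -> ctr[1]=1
Ev 12: PC=4 idx=0 pred=N actual=N -> ctr[0]=0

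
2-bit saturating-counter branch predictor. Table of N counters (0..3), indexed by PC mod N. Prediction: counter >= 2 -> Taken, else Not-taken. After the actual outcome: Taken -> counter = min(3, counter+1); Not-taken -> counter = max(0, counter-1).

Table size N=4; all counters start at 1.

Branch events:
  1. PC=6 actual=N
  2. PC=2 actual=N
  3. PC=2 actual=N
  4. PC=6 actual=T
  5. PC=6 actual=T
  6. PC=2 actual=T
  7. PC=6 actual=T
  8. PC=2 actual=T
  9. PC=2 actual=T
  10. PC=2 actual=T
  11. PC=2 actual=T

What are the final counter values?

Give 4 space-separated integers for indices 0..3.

Answer: 1 1 3 1

Derivation:
Ev 1: PC=6 idx=2 pred=N actual=N -> ctr[2]=0
Ev 2: PC=2 idx=2 pred=N actual=N -> ctr[2]=0
Ev 3: PC=2 idx=2 pred=N actual=N -> ctr[2]=0
Ev 4: PC=6 idx=2 pred=N actual=T -> ctr[2]=1
Ev 5: PC=6 idx=2 pred=N actual=T -> ctr[2]=2
Ev 6: PC=2 idx=2 pred=T actual=T -> ctr[2]=3
Ev 7: PC=6 idx=2 pred=T actual=T -> ctr[2]=3
Ev 8: PC=2 idx=2 pred=T actual=T -> ctr[2]=3
Ev 9: PC=2 idx=2 pred=T actual=T -> ctr[2]=3
Ev 10: PC=2 idx=2 pred=T actual=T -> ctr[2]=3
Ev 11: PC=2 idx=2 pred=T actual=T -> ctr[2]=3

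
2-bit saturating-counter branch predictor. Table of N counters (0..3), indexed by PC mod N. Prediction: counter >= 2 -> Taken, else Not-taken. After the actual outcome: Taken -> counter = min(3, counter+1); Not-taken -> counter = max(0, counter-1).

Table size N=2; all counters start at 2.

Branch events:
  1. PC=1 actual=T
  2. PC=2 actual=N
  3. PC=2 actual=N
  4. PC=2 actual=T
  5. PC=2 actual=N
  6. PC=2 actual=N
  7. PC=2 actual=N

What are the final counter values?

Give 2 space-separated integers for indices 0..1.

Answer: 0 3

Derivation:
Ev 1: PC=1 idx=1 pred=T actual=T -> ctr[1]=3
Ev 2: PC=2 idx=0 pred=T actual=N -> ctr[0]=1
Ev 3: PC=2 idx=0 pred=N actual=N -> ctr[0]=0
Ev 4: PC=2 idx=0 pred=N actual=T -> ctr[0]=1
Ev 5: PC=2 idx=0 pred=N actual=N -> ctr[0]=0
Ev 6: PC=2 idx=0 pred=N actual=N -> ctr[0]=0
Ev 7: PC=2 idx=0 pred=N actual=N -> ctr[0]=0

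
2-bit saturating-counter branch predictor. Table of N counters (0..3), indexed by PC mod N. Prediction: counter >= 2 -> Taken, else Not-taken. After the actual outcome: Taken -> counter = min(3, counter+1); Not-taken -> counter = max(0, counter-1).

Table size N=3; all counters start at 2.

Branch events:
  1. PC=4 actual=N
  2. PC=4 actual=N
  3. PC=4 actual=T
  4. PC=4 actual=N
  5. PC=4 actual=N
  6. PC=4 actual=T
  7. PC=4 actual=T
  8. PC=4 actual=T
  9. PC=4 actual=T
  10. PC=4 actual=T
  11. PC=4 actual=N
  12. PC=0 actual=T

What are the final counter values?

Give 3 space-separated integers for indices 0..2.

Answer: 3 2 2

Derivation:
Ev 1: PC=4 idx=1 pred=T actual=N -> ctr[1]=1
Ev 2: PC=4 idx=1 pred=N actual=N -> ctr[1]=0
Ev 3: PC=4 idx=1 pred=N actual=T -> ctr[1]=1
Ev 4: PC=4 idx=1 pred=N actual=N -> ctr[1]=0
Ev 5: PC=4 idx=1 pred=N actual=N -> ctr[1]=0
Ev 6: PC=4 idx=1 pred=N actual=T -> ctr[1]=1
Ev 7: PC=4 idx=1 pred=N actual=T -> ctr[1]=2
Ev 8: PC=4 idx=1 pred=T actual=T -> ctr[1]=3
Ev 9: PC=4 idx=1 pred=T actual=T -> ctr[1]=3
Ev 10: PC=4 idx=1 pred=T actual=T -> ctr[1]=3
Ev 11: PC=4 idx=1 pred=T actual=N -> ctr[1]=2
Ev 12: PC=0 idx=0 pred=T actual=T -> ctr[0]=3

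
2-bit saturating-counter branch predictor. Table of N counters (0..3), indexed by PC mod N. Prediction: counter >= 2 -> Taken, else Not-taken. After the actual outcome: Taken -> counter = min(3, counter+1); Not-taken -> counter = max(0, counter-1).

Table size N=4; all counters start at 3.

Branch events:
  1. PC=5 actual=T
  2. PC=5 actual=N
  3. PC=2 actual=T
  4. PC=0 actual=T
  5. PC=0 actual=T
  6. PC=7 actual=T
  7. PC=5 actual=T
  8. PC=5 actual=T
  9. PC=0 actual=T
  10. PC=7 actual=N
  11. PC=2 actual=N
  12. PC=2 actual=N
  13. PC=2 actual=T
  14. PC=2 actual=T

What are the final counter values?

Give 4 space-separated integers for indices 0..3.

Ev 1: PC=5 idx=1 pred=T actual=T -> ctr[1]=3
Ev 2: PC=5 idx=1 pred=T actual=N -> ctr[1]=2
Ev 3: PC=2 idx=2 pred=T actual=T -> ctr[2]=3
Ev 4: PC=0 idx=0 pred=T actual=T -> ctr[0]=3
Ev 5: PC=0 idx=0 pred=T actual=T -> ctr[0]=3
Ev 6: PC=7 idx=3 pred=T actual=T -> ctr[3]=3
Ev 7: PC=5 idx=1 pred=T actual=T -> ctr[1]=3
Ev 8: PC=5 idx=1 pred=T actual=T -> ctr[1]=3
Ev 9: PC=0 idx=0 pred=T actual=T -> ctr[0]=3
Ev 10: PC=7 idx=3 pred=T actual=N -> ctr[3]=2
Ev 11: PC=2 idx=2 pred=T actual=N -> ctr[2]=2
Ev 12: PC=2 idx=2 pred=T actual=N -> ctr[2]=1
Ev 13: PC=2 idx=2 pred=N actual=T -> ctr[2]=2
Ev 14: PC=2 idx=2 pred=T actual=T -> ctr[2]=3

Answer: 3 3 3 2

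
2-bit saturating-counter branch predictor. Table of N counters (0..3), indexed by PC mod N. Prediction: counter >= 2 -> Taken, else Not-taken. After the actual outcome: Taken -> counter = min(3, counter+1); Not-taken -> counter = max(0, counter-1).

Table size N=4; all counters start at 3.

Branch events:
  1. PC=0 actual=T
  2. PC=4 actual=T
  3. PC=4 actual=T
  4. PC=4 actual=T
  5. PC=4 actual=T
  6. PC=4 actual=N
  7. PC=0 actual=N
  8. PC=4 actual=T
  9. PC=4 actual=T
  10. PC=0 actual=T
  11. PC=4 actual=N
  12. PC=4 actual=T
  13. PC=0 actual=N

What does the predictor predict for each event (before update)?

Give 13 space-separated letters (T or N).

Answer: T T T T T T T N T T T T T

Derivation:
Ev 1: PC=0 idx=0 pred=T actual=T -> ctr[0]=3
Ev 2: PC=4 idx=0 pred=T actual=T -> ctr[0]=3
Ev 3: PC=4 idx=0 pred=T actual=T -> ctr[0]=3
Ev 4: PC=4 idx=0 pred=T actual=T -> ctr[0]=3
Ev 5: PC=4 idx=0 pred=T actual=T -> ctr[0]=3
Ev 6: PC=4 idx=0 pred=T actual=N -> ctr[0]=2
Ev 7: PC=0 idx=0 pred=T actual=N -> ctr[0]=1
Ev 8: PC=4 idx=0 pred=N actual=T -> ctr[0]=2
Ev 9: PC=4 idx=0 pred=T actual=T -> ctr[0]=3
Ev 10: PC=0 idx=0 pred=T actual=T -> ctr[0]=3
Ev 11: PC=4 idx=0 pred=T actual=N -> ctr[0]=2
Ev 12: PC=4 idx=0 pred=T actual=T -> ctr[0]=3
Ev 13: PC=0 idx=0 pred=T actual=N -> ctr[0]=2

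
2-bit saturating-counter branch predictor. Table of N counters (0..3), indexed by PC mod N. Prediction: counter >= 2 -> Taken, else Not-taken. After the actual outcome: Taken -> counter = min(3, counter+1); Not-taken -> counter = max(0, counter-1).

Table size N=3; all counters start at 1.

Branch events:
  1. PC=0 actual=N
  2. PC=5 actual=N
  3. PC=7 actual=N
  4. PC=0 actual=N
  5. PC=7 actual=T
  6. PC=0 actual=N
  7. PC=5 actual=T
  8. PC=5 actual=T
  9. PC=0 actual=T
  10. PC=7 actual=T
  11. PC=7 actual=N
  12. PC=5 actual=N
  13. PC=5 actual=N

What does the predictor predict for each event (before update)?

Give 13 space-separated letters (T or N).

Ev 1: PC=0 idx=0 pred=N actual=N -> ctr[0]=0
Ev 2: PC=5 idx=2 pred=N actual=N -> ctr[2]=0
Ev 3: PC=7 idx=1 pred=N actual=N -> ctr[1]=0
Ev 4: PC=0 idx=0 pred=N actual=N -> ctr[0]=0
Ev 5: PC=7 idx=1 pred=N actual=T -> ctr[1]=1
Ev 6: PC=0 idx=0 pred=N actual=N -> ctr[0]=0
Ev 7: PC=5 idx=2 pred=N actual=T -> ctr[2]=1
Ev 8: PC=5 idx=2 pred=N actual=T -> ctr[2]=2
Ev 9: PC=0 idx=0 pred=N actual=T -> ctr[0]=1
Ev 10: PC=7 idx=1 pred=N actual=T -> ctr[1]=2
Ev 11: PC=7 idx=1 pred=T actual=N -> ctr[1]=1
Ev 12: PC=5 idx=2 pred=T actual=N -> ctr[2]=1
Ev 13: PC=5 idx=2 pred=N actual=N -> ctr[2]=0

Answer: N N N N N N N N N N T T N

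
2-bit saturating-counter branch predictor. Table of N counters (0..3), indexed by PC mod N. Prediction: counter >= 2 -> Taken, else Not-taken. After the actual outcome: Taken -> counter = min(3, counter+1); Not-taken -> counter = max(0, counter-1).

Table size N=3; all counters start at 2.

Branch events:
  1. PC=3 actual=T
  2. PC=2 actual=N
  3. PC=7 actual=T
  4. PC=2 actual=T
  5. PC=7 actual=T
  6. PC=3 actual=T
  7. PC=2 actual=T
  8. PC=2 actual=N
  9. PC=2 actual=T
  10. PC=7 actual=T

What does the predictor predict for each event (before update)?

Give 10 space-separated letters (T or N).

Ev 1: PC=3 idx=0 pred=T actual=T -> ctr[0]=3
Ev 2: PC=2 idx=2 pred=T actual=N -> ctr[2]=1
Ev 3: PC=7 idx=1 pred=T actual=T -> ctr[1]=3
Ev 4: PC=2 idx=2 pred=N actual=T -> ctr[2]=2
Ev 5: PC=7 idx=1 pred=T actual=T -> ctr[1]=3
Ev 6: PC=3 idx=0 pred=T actual=T -> ctr[0]=3
Ev 7: PC=2 idx=2 pred=T actual=T -> ctr[2]=3
Ev 8: PC=2 idx=2 pred=T actual=N -> ctr[2]=2
Ev 9: PC=2 idx=2 pred=T actual=T -> ctr[2]=3
Ev 10: PC=7 idx=1 pred=T actual=T -> ctr[1]=3

Answer: T T T N T T T T T T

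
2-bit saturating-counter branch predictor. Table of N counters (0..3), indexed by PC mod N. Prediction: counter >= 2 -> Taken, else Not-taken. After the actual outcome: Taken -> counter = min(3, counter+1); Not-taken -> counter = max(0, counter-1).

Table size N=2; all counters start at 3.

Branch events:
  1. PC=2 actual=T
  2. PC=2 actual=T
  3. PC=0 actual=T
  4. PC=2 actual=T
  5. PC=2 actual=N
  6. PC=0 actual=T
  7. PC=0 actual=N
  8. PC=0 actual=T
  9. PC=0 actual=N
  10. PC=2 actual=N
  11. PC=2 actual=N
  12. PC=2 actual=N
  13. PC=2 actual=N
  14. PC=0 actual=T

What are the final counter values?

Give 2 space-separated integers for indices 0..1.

Answer: 1 3

Derivation:
Ev 1: PC=2 idx=0 pred=T actual=T -> ctr[0]=3
Ev 2: PC=2 idx=0 pred=T actual=T -> ctr[0]=3
Ev 3: PC=0 idx=0 pred=T actual=T -> ctr[0]=3
Ev 4: PC=2 idx=0 pred=T actual=T -> ctr[0]=3
Ev 5: PC=2 idx=0 pred=T actual=N -> ctr[0]=2
Ev 6: PC=0 idx=0 pred=T actual=T -> ctr[0]=3
Ev 7: PC=0 idx=0 pred=T actual=N -> ctr[0]=2
Ev 8: PC=0 idx=0 pred=T actual=T -> ctr[0]=3
Ev 9: PC=0 idx=0 pred=T actual=N -> ctr[0]=2
Ev 10: PC=2 idx=0 pred=T actual=N -> ctr[0]=1
Ev 11: PC=2 idx=0 pred=N actual=N -> ctr[0]=0
Ev 12: PC=2 idx=0 pred=N actual=N -> ctr[0]=0
Ev 13: PC=2 idx=0 pred=N actual=N -> ctr[0]=0
Ev 14: PC=0 idx=0 pred=N actual=T -> ctr[0]=1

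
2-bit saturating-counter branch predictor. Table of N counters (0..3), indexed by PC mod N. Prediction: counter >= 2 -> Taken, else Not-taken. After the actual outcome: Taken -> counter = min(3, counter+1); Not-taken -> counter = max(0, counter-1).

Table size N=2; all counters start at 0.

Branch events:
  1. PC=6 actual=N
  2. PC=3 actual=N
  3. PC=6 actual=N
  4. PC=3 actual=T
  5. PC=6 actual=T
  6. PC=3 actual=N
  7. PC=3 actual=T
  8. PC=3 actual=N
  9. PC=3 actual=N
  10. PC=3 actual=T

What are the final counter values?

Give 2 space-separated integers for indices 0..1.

Ev 1: PC=6 idx=0 pred=N actual=N -> ctr[0]=0
Ev 2: PC=3 idx=1 pred=N actual=N -> ctr[1]=0
Ev 3: PC=6 idx=0 pred=N actual=N -> ctr[0]=0
Ev 4: PC=3 idx=1 pred=N actual=T -> ctr[1]=1
Ev 5: PC=6 idx=0 pred=N actual=T -> ctr[0]=1
Ev 6: PC=3 idx=1 pred=N actual=N -> ctr[1]=0
Ev 7: PC=3 idx=1 pred=N actual=T -> ctr[1]=1
Ev 8: PC=3 idx=1 pred=N actual=N -> ctr[1]=0
Ev 9: PC=3 idx=1 pred=N actual=N -> ctr[1]=0
Ev 10: PC=3 idx=1 pred=N actual=T -> ctr[1]=1

Answer: 1 1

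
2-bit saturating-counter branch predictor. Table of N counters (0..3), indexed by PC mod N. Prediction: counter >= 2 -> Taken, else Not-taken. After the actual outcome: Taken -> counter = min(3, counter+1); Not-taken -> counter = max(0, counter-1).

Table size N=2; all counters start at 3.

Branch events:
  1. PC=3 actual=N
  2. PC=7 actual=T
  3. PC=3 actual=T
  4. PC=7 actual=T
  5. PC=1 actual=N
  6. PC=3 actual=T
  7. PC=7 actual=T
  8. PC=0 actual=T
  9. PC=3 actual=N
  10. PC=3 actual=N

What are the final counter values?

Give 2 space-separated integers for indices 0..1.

Answer: 3 1

Derivation:
Ev 1: PC=3 idx=1 pred=T actual=N -> ctr[1]=2
Ev 2: PC=7 idx=1 pred=T actual=T -> ctr[1]=3
Ev 3: PC=3 idx=1 pred=T actual=T -> ctr[1]=3
Ev 4: PC=7 idx=1 pred=T actual=T -> ctr[1]=3
Ev 5: PC=1 idx=1 pred=T actual=N -> ctr[1]=2
Ev 6: PC=3 idx=1 pred=T actual=T -> ctr[1]=3
Ev 7: PC=7 idx=1 pred=T actual=T -> ctr[1]=3
Ev 8: PC=0 idx=0 pred=T actual=T -> ctr[0]=3
Ev 9: PC=3 idx=1 pred=T actual=N -> ctr[1]=2
Ev 10: PC=3 idx=1 pred=T actual=N -> ctr[1]=1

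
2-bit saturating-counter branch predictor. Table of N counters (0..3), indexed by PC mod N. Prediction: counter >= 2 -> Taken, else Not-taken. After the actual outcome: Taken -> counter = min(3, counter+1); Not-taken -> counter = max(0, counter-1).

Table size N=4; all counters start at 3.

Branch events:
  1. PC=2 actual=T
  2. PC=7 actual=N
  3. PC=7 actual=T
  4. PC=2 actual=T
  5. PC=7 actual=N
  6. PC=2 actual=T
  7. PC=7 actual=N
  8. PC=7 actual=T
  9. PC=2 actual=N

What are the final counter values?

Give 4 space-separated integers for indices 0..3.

Answer: 3 3 2 2

Derivation:
Ev 1: PC=2 idx=2 pred=T actual=T -> ctr[2]=3
Ev 2: PC=7 idx=3 pred=T actual=N -> ctr[3]=2
Ev 3: PC=7 idx=3 pred=T actual=T -> ctr[3]=3
Ev 4: PC=2 idx=2 pred=T actual=T -> ctr[2]=3
Ev 5: PC=7 idx=3 pred=T actual=N -> ctr[3]=2
Ev 6: PC=2 idx=2 pred=T actual=T -> ctr[2]=3
Ev 7: PC=7 idx=3 pred=T actual=N -> ctr[3]=1
Ev 8: PC=7 idx=3 pred=N actual=T -> ctr[3]=2
Ev 9: PC=2 idx=2 pred=T actual=N -> ctr[2]=2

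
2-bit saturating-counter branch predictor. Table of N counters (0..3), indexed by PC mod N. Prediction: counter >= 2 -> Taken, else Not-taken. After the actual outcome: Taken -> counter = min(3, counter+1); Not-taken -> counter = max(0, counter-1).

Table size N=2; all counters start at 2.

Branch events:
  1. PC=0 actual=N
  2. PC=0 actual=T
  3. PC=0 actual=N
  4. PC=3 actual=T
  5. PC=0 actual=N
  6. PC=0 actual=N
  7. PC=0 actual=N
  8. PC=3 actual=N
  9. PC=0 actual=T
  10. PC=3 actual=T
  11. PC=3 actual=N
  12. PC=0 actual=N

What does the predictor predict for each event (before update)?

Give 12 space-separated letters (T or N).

Answer: T N T T N N N T N T T N

Derivation:
Ev 1: PC=0 idx=0 pred=T actual=N -> ctr[0]=1
Ev 2: PC=0 idx=0 pred=N actual=T -> ctr[0]=2
Ev 3: PC=0 idx=0 pred=T actual=N -> ctr[0]=1
Ev 4: PC=3 idx=1 pred=T actual=T -> ctr[1]=3
Ev 5: PC=0 idx=0 pred=N actual=N -> ctr[0]=0
Ev 6: PC=0 idx=0 pred=N actual=N -> ctr[0]=0
Ev 7: PC=0 idx=0 pred=N actual=N -> ctr[0]=0
Ev 8: PC=3 idx=1 pred=T actual=N -> ctr[1]=2
Ev 9: PC=0 idx=0 pred=N actual=T -> ctr[0]=1
Ev 10: PC=3 idx=1 pred=T actual=T -> ctr[1]=3
Ev 11: PC=3 idx=1 pred=T actual=N -> ctr[1]=2
Ev 12: PC=0 idx=0 pred=N actual=N -> ctr[0]=0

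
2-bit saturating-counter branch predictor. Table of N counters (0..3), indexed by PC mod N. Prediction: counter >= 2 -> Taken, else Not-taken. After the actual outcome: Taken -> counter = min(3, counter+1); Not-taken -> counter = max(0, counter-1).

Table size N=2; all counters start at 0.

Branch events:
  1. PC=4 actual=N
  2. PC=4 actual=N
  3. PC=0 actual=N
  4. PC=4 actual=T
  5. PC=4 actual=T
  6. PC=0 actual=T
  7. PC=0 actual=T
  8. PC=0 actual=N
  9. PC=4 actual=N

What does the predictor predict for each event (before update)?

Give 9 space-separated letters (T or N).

Ev 1: PC=4 idx=0 pred=N actual=N -> ctr[0]=0
Ev 2: PC=4 idx=0 pred=N actual=N -> ctr[0]=0
Ev 3: PC=0 idx=0 pred=N actual=N -> ctr[0]=0
Ev 4: PC=4 idx=0 pred=N actual=T -> ctr[0]=1
Ev 5: PC=4 idx=0 pred=N actual=T -> ctr[0]=2
Ev 6: PC=0 idx=0 pred=T actual=T -> ctr[0]=3
Ev 7: PC=0 idx=0 pred=T actual=T -> ctr[0]=3
Ev 8: PC=0 idx=0 pred=T actual=N -> ctr[0]=2
Ev 9: PC=4 idx=0 pred=T actual=N -> ctr[0]=1

Answer: N N N N N T T T T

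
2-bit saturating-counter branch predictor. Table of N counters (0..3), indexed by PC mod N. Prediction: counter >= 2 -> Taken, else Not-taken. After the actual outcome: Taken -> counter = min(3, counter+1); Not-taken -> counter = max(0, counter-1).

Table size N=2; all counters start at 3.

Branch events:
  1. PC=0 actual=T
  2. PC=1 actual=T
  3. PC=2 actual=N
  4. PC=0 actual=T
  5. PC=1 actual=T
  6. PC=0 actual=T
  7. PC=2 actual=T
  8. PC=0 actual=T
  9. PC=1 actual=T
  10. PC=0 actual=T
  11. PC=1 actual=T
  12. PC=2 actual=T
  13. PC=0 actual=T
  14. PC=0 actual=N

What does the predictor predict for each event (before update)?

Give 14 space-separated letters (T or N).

Answer: T T T T T T T T T T T T T T

Derivation:
Ev 1: PC=0 idx=0 pred=T actual=T -> ctr[0]=3
Ev 2: PC=1 idx=1 pred=T actual=T -> ctr[1]=3
Ev 3: PC=2 idx=0 pred=T actual=N -> ctr[0]=2
Ev 4: PC=0 idx=0 pred=T actual=T -> ctr[0]=3
Ev 5: PC=1 idx=1 pred=T actual=T -> ctr[1]=3
Ev 6: PC=0 idx=0 pred=T actual=T -> ctr[0]=3
Ev 7: PC=2 idx=0 pred=T actual=T -> ctr[0]=3
Ev 8: PC=0 idx=0 pred=T actual=T -> ctr[0]=3
Ev 9: PC=1 idx=1 pred=T actual=T -> ctr[1]=3
Ev 10: PC=0 idx=0 pred=T actual=T -> ctr[0]=3
Ev 11: PC=1 idx=1 pred=T actual=T -> ctr[1]=3
Ev 12: PC=2 idx=0 pred=T actual=T -> ctr[0]=3
Ev 13: PC=0 idx=0 pred=T actual=T -> ctr[0]=3
Ev 14: PC=0 idx=0 pred=T actual=N -> ctr[0]=2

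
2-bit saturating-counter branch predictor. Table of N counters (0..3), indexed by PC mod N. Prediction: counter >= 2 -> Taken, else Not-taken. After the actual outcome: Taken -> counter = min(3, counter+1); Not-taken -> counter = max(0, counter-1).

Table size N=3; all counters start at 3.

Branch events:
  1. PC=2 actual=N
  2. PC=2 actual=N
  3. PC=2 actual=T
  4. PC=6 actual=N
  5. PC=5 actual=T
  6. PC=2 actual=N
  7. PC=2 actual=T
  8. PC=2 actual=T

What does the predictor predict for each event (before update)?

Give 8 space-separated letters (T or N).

Answer: T T N T T T T T

Derivation:
Ev 1: PC=2 idx=2 pred=T actual=N -> ctr[2]=2
Ev 2: PC=2 idx=2 pred=T actual=N -> ctr[2]=1
Ev 3: PC=2 idx=2 pred=N actual=T -> ctr[2]=2
Ev 4: PC=6 idx=0 pred=T actual=N -> ctr[0]=2
Ev 5: PC=5 idx=2 pred=T actual=T -> ctr[2]=3
Ev 6: PC=2 idx=2 pred=T actual=N -> ctr[2]=2
Ev 7: PC=2 idx=2 pred=T actual=T -> ctr[2]=3
Ev 8: PC=2 idx=2 pred=T actual=T -> ctr[2]=3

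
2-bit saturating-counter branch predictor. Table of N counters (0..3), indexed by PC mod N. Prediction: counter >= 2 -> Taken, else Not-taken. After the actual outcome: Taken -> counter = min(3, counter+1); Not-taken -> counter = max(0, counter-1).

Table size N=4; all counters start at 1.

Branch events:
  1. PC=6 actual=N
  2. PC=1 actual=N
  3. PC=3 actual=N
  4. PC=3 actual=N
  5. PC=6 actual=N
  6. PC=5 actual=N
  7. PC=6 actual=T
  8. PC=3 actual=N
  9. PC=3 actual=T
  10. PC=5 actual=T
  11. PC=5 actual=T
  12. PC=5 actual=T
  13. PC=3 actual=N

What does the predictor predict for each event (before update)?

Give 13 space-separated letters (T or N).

Answer: N N N N N N N N N N N T N

Derivation:
Ev 1: PC=6 idx=2 pred=N actual=N -> ctr[2]=0
Ev 2: PC=1 idx=1 pred=N actual=N -> ctr[1]=0
Ev 3: PC=3 idx=3 pred=N actual=N -> ctr[3]=0
Ev 4: PC=3 idx=3 pred=N actual=N -> ctr[3]=0
Ev 5: PC=6 idx=2 pred=N actual=N -> ctr[2]=0
Ev 6: PC=5 idx=1 pred=N actual=N -> ctr[1]=0
Ev 7: PC=6 idx=2 pred=N actual=T -> ctr[2]=1
Ev 8: PC=3 idx=3 pred=N actual=N -> ctr[3]=0
Ev 9: PC=3 idx=3 pred=N actual=T -> ctr[3]=1
Ev 10: PC=5 idx=1 pred=N actual=T -> ctr[1]=1
Ev 11: PC=5 idx=1 pred=N actual=T -> ctr[1]=2
Ev 12: PC=5 idx=1 pred=T actual=T -> ctr[1]=3
Ev 13: PC=3 idx=3 pred=N actual=N -> ctr[3]=0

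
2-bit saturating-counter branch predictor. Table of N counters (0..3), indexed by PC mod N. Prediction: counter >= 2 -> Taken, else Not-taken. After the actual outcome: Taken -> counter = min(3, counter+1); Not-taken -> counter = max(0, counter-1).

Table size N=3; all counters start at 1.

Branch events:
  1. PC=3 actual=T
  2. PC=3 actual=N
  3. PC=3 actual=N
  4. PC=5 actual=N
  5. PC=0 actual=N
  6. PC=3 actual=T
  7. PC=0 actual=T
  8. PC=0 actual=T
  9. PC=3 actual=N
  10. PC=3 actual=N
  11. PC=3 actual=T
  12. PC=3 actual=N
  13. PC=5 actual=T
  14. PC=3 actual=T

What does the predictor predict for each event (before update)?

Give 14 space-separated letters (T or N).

Ev 1: PC=3 idx=0 pred=N actual=T -> ctr[0]=2
Ev 2: PC=3 idx=0 pred=T actual=N -> ctr[0]=1
Ev 3: PC=3 idx=0 pred=N actual=N -> ctr[0]=0
Ev 4: PC=5 idx=2 pred=N actual=N -> ctr[2]=0
Ev 5: PC=0 idx=0 pred=N actual=N -> ctr[0]=0
Ev 6: PC=3 idx=0 pred=N actual=T -> ctr[0]=1
Ev 7: PC=0 idx=0 pred=N actual=T -> ctr[0]=2
Ev 8: PC=0 idx=0 pred=T actual=T -> ctr[0]=3
Ev 9: PC=3 idx=0 pred=T actual=N -> ctr[0]=2
Ev 10: PC=3 idx=0 pred=T actual=N -> ctr[0]=1
Ev 11: PC=3 idx=0 pred=N actual=T -> ctr[0]=2
Ev 12: PC=3 idx=0 pred=T actual=N -> ctr[0]=1
Ev 13: PC=5 idx=2 pred=N actual=T -> ctr[2]=1
Ev 14: PC=3 idx=0 pred=N actual=T -> ctr[0]=2

Answer: N T N N N N N T T T N T N N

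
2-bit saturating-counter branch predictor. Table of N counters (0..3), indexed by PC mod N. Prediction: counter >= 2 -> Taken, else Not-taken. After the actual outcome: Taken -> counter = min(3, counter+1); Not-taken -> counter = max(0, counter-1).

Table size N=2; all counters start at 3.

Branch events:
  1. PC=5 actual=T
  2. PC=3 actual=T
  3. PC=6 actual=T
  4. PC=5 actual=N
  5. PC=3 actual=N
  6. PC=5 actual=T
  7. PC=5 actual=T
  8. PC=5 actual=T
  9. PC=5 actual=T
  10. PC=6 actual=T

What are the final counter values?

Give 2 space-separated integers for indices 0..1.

Answer: 3 3

Derivation:
Ev 1: PC=5 idx=1 pred=T actual=T -> ctr[1]=3
Ev 2: PC=3 idx=1 pred=T actual=T -> ctr[1]=3
Ev 3: PC=6 idx=0 pred=T actual=T -> ctr[0]=3
Ev 4: PC=5 idx=1 pred=T actual=N -> ctr[1]=2
Ev 5: PC=3 idx=1 pred=T actual=N -> ctr[1]=1
Ev 6: PC=5 idx=1 pred=N actual=T -> ctr[1]=2
Ev 7: PC=5 idx=1 pred=T actual=T -> ctr[1]=3
Ev 8: PC=5 idx=1 pred=T actual=T -> ctr[1]=3
Ev 9: PC=5 idx=1 pred=T actual=T -> ctr[1]=3
Ev 10: PC=6 idx=0 pred=T actual=T -> ctr[0]=3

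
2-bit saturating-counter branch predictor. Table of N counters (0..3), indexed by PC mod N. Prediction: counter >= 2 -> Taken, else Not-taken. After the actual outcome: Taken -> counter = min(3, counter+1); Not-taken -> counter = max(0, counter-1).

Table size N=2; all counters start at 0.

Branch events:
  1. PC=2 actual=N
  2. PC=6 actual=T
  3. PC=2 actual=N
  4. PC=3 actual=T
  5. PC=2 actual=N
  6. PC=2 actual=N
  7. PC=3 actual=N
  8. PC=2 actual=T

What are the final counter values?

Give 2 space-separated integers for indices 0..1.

Answer: 1 0

Derivation:
Ev 1: PC=2 idx=0 pred=N actual=N -> ctr[0]=0
Ev 2: PC=6 idx=0 pred=N actual=T -> ctr[0]=1
Ev 3: PC=2 idx=0 pred=N actual=N -> ctr[0]=0
Ev 4: PC=3 idx=1 pred=N actual=T -> ctr[1]=1
Ev 5: PC=2 idx=0 pred=N actual=N -> ctr[0]=0
Ev 6: PC=2 idx=0 pred=N actual=N -> ctr[0]=0
Ev 7: PC=3 idx=1 pred=N actual=N -> ctr[1]=0
Ev 8: PC=2 idx=0 pred=N actual=T -> ctr[0]=1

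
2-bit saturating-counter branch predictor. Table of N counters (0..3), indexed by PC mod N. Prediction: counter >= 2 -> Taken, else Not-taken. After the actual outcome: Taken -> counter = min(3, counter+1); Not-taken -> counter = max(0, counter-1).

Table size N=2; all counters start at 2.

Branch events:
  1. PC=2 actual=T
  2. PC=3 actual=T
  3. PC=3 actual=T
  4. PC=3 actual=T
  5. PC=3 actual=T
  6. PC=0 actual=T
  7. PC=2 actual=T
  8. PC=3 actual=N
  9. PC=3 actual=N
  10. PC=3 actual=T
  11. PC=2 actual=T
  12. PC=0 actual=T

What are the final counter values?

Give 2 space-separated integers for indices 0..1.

Ev 1: PC=2 idx=0 pred=T actual=T -> ctr[0]=3
Ev 2: PC=3 idx=1 pred=T actual=T -> ctr[1]=3
Ev 3: PC=3 idx=1 pred=T actual=T -> ctr[1]=3
Ev 4: PC=3 idx=1 pred=T actual=T -> ctr[1]=3
Ev 5: PC=3 idx=1 pred=T actual=T -> ctr[1]=3
Ev 6: PC=0 idx=0 pred=T actual=T -> ctr[0]=3
Ev 7: PC=2 idx=0 pred=T actual=T -> ctr[0]=3
Ev 8: PC=3 idx=1 pred=T actual=N -> ctr[1]=2
Ev 9: PC=3 idx=1 pred=T actual=N -> ctr[1]=1
Ev 10: PC=3 idx=1 pred=N actual=T -> ctr[1]=2
Ev 11: PC=2 idx=0 pred=T actual=T -> ctr[0]=3
Ev 12: PC=0 idx=0 pred=T actual=T -> ctr[0]=3

Answer: 3 2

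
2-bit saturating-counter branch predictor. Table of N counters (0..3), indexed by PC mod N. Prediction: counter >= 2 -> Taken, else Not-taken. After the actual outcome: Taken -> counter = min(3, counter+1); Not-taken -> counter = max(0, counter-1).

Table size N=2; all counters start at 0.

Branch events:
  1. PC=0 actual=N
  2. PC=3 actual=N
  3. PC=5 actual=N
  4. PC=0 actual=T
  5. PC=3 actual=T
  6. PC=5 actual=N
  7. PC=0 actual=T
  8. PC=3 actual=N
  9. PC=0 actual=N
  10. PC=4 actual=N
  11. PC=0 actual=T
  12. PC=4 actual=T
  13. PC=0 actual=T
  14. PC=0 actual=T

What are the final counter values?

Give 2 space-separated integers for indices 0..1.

Answer: 3 0

Derivation:
Ev 1: PC=0 idx=0 pred=N actual=N -> ctr[0]=0
Ev 2: PC=3 idx=1 pred=N actual=N -> ctr[1]=0
Ev 3: PC=5 idx=1 pred=N actual=N -> ctr[1]=0
Ev 4: PC=0 idx=0 pred=N actual=T -> ctr[0]=1
Ev 5: PC=3 idx=1 pred=N actual=T -> ctr[1]=1
Ev 6: PC=5 idx=1 pred=N actual=N -> ctr[1]=0
Ev 7: PC=0 idx=0 pred=N actual=T -> ctr[0]=2
Ev 8: PC=3 idx=1 pred=N actual=N -> ctr[1]=0
Ev 9: PC=0 idx=0 pred=T actual=N -> ctr[0]=1
Ev 10: PC=4 idx=0 pred=N actual=N -> ctr[0]=0
Ev 11: PC=0 idx=0 pred=N actual=T -> ctr[0]=1
Ev 12: PC=4 idx=0 pred=N actual=T -> ctr[0]=2
Ev 13: PC=0 idx=0 pred=T actual=T -> ctr[0]=3
Ev 14: PC=0 idx=0 pred=T actual=T -> ctr[0]=3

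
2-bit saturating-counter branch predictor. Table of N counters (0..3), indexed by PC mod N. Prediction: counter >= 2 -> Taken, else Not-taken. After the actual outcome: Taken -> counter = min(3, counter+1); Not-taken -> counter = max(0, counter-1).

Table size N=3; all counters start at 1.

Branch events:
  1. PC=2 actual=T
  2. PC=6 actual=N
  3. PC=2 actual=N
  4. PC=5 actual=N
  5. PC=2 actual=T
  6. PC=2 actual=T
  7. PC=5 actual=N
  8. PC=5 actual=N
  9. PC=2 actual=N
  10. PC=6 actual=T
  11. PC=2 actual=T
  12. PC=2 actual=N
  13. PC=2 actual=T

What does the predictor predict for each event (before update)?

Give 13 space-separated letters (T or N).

Ev 1: PC=2 idx=2 pred=N actual=T -> ctr[2]=2
Ev 2: PC=6 idx=0 pred=N actual=N -> ctr[0]=0
Ev 3: PC=2 idx=2 pred=T actual=N -> ctr[2]=1
Ev 4: PC=5 idx=2 pred=N actual=N -> ctr[2]=0
Ev 5: PC=2 idx=2 pred=N actual=T -> ctr[2]=1
Ev 6: PC=2 idx=2 pred=N actual=T -> ctr[2]=2
Ev 7: PC=5 idx=2 pred=T actual=N -> ctr[2]=1
Ev 8: PC=5 idx=2 pred=N actual=N -> ctr[2]=0
Ev 9: PC=2 idx=2 pred=N actual=N -> ctr[2]=0
Ev 10: PC=6 idx=0 pred=N actual=T -> ctr[0]=1
Ev 11: PC=2 idx=2 pred=N actual=T -> ctr[2]=1
Ev 12: PC=2 idx=2 pred=N actual=N -> ctr[2]=0
Ev 13: PC=2 idx=2 pred=N actual=T -> ctr[2]=1

Answer: N N T N N N T N N N N N N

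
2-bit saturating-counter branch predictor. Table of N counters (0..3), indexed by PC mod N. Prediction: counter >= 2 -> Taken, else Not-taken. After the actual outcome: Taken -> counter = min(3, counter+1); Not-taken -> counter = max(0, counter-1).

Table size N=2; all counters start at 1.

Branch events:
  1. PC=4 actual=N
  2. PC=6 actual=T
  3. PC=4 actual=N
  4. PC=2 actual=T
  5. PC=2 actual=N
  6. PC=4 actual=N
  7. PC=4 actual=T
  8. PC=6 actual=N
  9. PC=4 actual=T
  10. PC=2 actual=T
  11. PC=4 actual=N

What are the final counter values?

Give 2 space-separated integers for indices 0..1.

Ev 1: PC=4 idx=0 pred=N actual=N -> ctr[0]=0
Ev 2: PC=6 idx=0 pred=N actual=T -> ctr[0]=1
Ev 3: PC=4 idx=0 pred=N actual=N -> ctr[0]=0
Ev 4: PC=2 idx=0 pred=N actual=T -> ctr[0]=1
Ev 5: PC=2 idx=0 pred=N actual=N -> ctr[0]=0
Ev 6: PC=4 idx=0 pred=N actual=N -> ctr[0]=0
Ev 7: PC=4 idx=0 pred=N actual=T -> ctr[0]=1
Ev 8: PC=6 idx=0 pred=N actual=N -> ctr[0]=0
Ev 9: PC=4 idx=0 pred=N actual=T -> ctr[0]=1
Ev 10: PC=2 idx=0 pred=N actual=T -> ctr[0]=2
Ev 11: PC=4 idx=0 pred=T actual=N -> ctr[0]=1

Answer: 1 1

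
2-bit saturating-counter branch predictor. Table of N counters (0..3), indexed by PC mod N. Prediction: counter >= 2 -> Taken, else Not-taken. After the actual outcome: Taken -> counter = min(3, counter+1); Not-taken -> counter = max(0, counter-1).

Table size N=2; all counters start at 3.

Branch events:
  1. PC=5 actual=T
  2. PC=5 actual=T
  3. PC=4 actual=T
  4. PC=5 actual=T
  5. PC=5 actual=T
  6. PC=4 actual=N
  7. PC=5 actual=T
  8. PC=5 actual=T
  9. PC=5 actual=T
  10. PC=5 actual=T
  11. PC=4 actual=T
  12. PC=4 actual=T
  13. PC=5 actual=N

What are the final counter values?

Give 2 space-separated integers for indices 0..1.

Ev 1: PC=5 idx=1 pred=T actual=T -> ctr[1]=3
Ev 2: PC=5 idx=1 pred=T actual=T -> ctr[1]=3
Ev 3: PC=4 idx=0 pred=T actual=T -> ctr[0]=3
Ev 4: PC=5 idx=1 pred=T actual=T -> ctr[1]=3
Ev 5: PC=5 idx=1 pred=T actual=T -> ctr[1]=3
Ev 6: PC=4 idx=0 pred=T actual=N -> ctr[0]=2
Ev 7: PC=5 idx=1 pred=T actual=T -> ctr[1]=3
Ev 8: PC=5 idx=1 pred=T actual=T -> ctr[1]=3
Ev 9: PC=5 idx=1 pred=T actual=T -> ctr[1]=3
Ev 10: PC=5 idx=1 pred=T actual=T -> ctr[1]=3
Ev 11: PC=4 idx=0 pred=T actual=T -> ctr[0]=3
Ev 12: PC=4 idx=0 pred=T actual=T -> ctr[0]=3
Ev 13: PC=5 idx=1 pred=T actual=N -> ctr[1]=2

Answer: 3 2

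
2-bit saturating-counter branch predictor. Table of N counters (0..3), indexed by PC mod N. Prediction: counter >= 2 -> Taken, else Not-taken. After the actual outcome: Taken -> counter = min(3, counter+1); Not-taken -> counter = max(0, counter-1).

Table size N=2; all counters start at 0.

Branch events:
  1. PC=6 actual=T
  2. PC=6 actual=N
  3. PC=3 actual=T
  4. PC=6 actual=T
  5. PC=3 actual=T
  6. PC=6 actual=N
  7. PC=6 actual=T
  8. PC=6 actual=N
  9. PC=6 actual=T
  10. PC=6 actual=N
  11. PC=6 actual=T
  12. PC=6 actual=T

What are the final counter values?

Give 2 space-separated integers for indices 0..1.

Ev 1: PC=6 idx=0 pred=N actual=T -> ctr[0]=1
Ev 2: PC=6 idx=0 pred=N actual=N -> ctr[0]=0
Ev 3: PC=3 idx=1 pred=N actual=T -> ctr[1]=1
Ev 4: PC=6 idx=0 pred=N actual=T -> ctr[0]=1
Ev 5: PC=3 idx=1 pred=N actual=T -> ctr[1]=2
Ev 6: PC=6 idx=0 pred=N actual=N -> ctr[0]=0
Ev 7: PC=6 idx=0 pred=N actual=T -> ctr[0]=1
Ev 8: PC=6 idx=0 pred=N actual=N -> ctr[0]=0
Ev 9: PC=6 idx=0 pred=N actual=T -> ctr[0]=1
Ev 10: PC=6 idx=0 pred=N actual=N -> ctr[0]=0
Ev 11: PC=6 idx=0 pred=N actual=T -> ctr[0]=1
Ev 12: PC=6 idx=0 pred=N actual=T -> ctr[0]=2

Answer: 2 2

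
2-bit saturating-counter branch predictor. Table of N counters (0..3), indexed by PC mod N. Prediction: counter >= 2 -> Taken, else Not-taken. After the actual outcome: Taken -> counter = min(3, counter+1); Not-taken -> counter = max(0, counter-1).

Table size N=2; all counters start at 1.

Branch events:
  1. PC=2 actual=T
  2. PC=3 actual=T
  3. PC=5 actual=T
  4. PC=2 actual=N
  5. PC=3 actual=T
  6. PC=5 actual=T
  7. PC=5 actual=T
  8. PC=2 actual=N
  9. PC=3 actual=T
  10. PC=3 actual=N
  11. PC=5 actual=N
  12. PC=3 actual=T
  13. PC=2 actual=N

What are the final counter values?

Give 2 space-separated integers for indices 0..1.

Ev 1: PC=2 idx=0 pred=N actual=T -> ctr[0]=2
Ev 2: PC=3 idx=1 pred=N actual=T -> ctr[1]=2
Ev 3: PC=5 idx=1 pred=T actual=T -> ctr[1]=3
Ev 4: PC=2 idx=0 pred=T actual=N -> ctr[0]=1
Ev 5: PC=3 idx=1 pred=T actual=T -> ctr[1]=3
Ev 6: PC=5 idx=1 pred=T actual=T -> ctr[1]=3
Ev 7: PC=5 idx=1 pred=T actual=T -> ctr[1]=3
Ev 8: PC=2 idx=0 pred=N actual=N -> ctr[0]=0
Ev 9: PC=3 idx=1 pred=T actual=T -> ctr[1]=3
Ev 10: PC=3 idx=1 pred=T actual=N -> ctr[1]=2
Ev 11: PC=5 idx=1 pred=T actual=N -> ctr[1]=1
Ev 12: PC=3 idx=1 pred=N actual=T -> ctr[1]=2
Ev 13: PC=2 idx=0 pred=N actual=N -> ctr[0]=0

Answer: 0 2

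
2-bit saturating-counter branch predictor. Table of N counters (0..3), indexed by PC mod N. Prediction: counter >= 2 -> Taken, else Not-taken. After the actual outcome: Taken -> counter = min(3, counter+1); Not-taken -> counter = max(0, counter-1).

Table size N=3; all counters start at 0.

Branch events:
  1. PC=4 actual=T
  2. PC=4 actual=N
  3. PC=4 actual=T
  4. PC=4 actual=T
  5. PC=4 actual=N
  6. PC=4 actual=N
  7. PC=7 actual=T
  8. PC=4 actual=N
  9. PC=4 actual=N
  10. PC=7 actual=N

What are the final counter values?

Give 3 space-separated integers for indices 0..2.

Answer: 0 0 0

Derivation:
Ev 1: PC=4 idx=1 pred=N actual=T -> ctr[1]=1
Ev 2: PC=4 idx=1 pred=N actual=N -> ctr[1]=0
Ev 3: PC=4 idx=1 pred=N actual=T -> ctr[1]=1
Ev 4: PC=4 idx=1 pred=N actual=T -> ctr[1]=2
Ev 5: PC=4 idx=1 pred=T actual=N -> ctr[1]=1
Ev 6: PC=4 idx=1 pred=N actual=N -> ctr[1]=0
Ev 7: PC=7 idx=1 pred=N actual=T -> ctr[1]=1
Ev 8: PC=4 idx=1 pred=N actual=N -> ctr[1]=0
Ev 9: PC=4 idx=1 pred=N actual=N -> ctr[1]=0
Ev 10: PC=7 idx=1 pred=N actual=N -> ctr[1]=0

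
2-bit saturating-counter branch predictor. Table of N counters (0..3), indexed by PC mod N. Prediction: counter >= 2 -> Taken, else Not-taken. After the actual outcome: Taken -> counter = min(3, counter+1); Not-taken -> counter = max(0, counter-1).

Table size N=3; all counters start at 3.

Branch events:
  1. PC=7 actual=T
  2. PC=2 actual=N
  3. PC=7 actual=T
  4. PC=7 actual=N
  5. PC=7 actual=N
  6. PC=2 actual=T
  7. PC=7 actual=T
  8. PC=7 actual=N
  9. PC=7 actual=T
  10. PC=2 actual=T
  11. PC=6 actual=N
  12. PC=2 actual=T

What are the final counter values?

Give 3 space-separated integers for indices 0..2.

Answer: 2 2 3

Derivation:
Ev 1: PC=7 idx=1 pred=T actual=T -> ctr[1]=3
Ev 2: PC=2 idx=2 pred=T actual=N -> ctr[2]=2
Ev 3: PC=7 idx=1 pred=T actual=T -> ctr[1]=3
Ev 4: PC=7 idx=1 pred=T actual=N -> ctr[1]=2
Ev 5: PC=7 idx=1 pred=T actual=N -> ctr[1]=1
Ev 6: PC=2 idx=2 pred=T actual=T -> ctr[2]=3
Ev 7: PC=7 idx=1 pred=N actual=T -> ctr[1]=2
Ev 8: PC=7 idx=1 pred=T actual=N -> ctr[1]=1
Ev 9: PC=7 idx=1 pred=N actual=T -> ctr[1]=2
Ev 10: PC=2 idx=2 pred=T actual=T -> ctr[2]=3
Ev 11: PC=6 idx=0 pred=T actual=N -> ctr[0]=2
Ev 12: PC=2 idx=2 pred=T actual=T -> ctr[2]=3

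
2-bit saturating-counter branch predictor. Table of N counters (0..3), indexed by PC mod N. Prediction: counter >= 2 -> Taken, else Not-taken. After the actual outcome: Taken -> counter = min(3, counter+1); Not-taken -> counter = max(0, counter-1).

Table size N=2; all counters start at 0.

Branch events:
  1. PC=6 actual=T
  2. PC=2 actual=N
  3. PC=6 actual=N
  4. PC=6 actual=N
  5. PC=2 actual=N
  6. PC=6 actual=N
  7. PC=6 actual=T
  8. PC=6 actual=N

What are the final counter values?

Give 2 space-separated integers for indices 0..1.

Ev 1: PC=6 idx=0 pred=N actual=T -> ctr[0]=1
Ev 2: PC=2 idx=0 pred=N actual=N -> ctr[0]=0
Ev 3: PC=6 idx=0 pred=N actual=N -> ctr[0]=0
Ev 4: PC=6 idx=0 pred=N actual=N -> ctr[0]=0
Ev 5: PC=2 idx=0 pred=N actual=N -> ctr[0]=0
Ev 6: PC=6 idx=0 pred=N actual=N -> ctr[0]=0
Ev 7: PC=6 idx=0 pred=N actual=T -> ctr[0]=1
Ev 8: PC=6 idx=0 pred=N actual=N -> ctr[0]=0

Answer: 0 0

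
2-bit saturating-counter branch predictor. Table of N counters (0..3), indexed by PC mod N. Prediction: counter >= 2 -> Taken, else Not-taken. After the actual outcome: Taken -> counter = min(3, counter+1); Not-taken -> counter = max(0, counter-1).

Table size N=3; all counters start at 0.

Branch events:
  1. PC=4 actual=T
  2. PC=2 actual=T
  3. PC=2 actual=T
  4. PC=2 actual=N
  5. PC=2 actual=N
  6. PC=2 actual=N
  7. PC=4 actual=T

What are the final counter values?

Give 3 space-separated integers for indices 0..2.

Answer: 0 2 0

Derivation:
Ev 1: PC=4 idx=1 pred=N actual=T -> ctr[1]=1
Ev 2: PC=2 idx=2 pred=N actual=T -> ctr[2]=1
Ev 3: PC=2 idx=2 pred=N actual=T -> ctr[2]=2
Ev 4: PC=2 idx=2 pred=T actual=N -> ctr[2]=1
Ev 5: PC=2 idx=2 pred=N actual=N -> ctr[2]=0
Ev 6: PC=2 idx=2 pred=N actual=N -> ctr[2]=0
Ev 7: PC=4 idx=1 pred=N actual=T -> ctr[1]=2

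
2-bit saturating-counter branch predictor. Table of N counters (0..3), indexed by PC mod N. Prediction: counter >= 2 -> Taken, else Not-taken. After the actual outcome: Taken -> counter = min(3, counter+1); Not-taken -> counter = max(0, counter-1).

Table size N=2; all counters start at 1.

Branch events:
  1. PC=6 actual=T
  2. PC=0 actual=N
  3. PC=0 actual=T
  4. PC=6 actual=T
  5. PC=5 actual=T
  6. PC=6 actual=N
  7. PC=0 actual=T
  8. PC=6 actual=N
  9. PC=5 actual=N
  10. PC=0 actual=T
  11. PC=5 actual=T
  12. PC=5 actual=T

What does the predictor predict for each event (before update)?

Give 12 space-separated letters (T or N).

Answer: N T N T N T T T T T N T

Derivation:
Ev 1: PC=6 idx=0 pred=N actual=T -> ctr[0]=2
Ev 2: PC=0 idx=0 pred=T actual=N -> ctr[0]=1
Ev 3: PC=0 idx=0 pred=N actual=T -> ctr[0]=2
Ev 4: PC=6 idx=0 pred=T actual=T -> ctr[0]=3
Ev 5: PC=5 idx=1 pred=N actual=T -> ctr[1]=2
Ev 6: PC=6 idx=0 pred=T actual=N -> ctr[0]=2
Ev 7: PC=0 idx=0 pred=T actual=T -> ctr[0]=3
Ev 8: PC=6 idx=0 pred=T actual=N -> ctr[0]=2
Ev 9: PC=5 idx=1 pred=T actual=N -> ctr[1]=1
Ev 10: PC=0 idx=0 pred=T actual=T -> ctr[0]=3
Ev 11: PC=5 idx=1 pred=N actual=T -> ctr[1]=2
Ev 12: PC=5 idx=1 pred=T actual=T -> ctr[1]=3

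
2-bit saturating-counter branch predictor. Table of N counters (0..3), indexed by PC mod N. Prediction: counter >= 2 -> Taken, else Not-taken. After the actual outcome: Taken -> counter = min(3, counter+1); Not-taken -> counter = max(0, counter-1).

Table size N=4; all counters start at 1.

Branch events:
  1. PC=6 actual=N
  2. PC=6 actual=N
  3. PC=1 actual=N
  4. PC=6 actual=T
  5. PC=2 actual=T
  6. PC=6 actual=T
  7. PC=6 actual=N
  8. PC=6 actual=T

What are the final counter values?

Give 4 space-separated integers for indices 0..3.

Ev 1: PC=6 idx=2 pred=N actual=N -> ctr[2]=0
Ev 2: PC=6 idx=2 pred=N actual=N -> ctr[2]=0
Ev 3: PC=1 idx=1 pred=N actual=N -> ctr[1]=0
Ev 4: PC=6 idx=2 pred=N actual=T -> ctr[2]=1
Ev 5: PC=2 idx=2 pred=N actual=T -> ctr[2]=2
Ev 6: PC=6 idx=2 pred=T actual=T -> ctr[2]=3
Ev 7: PC=6 idx=2 pred=T actual=N -> ctr[2]=2
Ev 8: PC=6 idx=2 pred=T actual=T -> ctr[2]=3

Answer: 1 0 3 1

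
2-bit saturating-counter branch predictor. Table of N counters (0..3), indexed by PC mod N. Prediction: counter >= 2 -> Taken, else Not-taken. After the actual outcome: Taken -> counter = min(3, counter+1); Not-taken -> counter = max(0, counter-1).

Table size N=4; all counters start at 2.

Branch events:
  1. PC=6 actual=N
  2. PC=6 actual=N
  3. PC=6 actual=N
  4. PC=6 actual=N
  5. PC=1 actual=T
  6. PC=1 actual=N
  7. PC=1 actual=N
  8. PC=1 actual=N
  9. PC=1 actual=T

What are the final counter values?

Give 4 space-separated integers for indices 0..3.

Ev 1: PC=6 idx=2 pred=T actual=N -> ctr[2]=1
Ev 2: PC=6 idx=2 pred=N actual=N -> ctr[2]=0
Ev 3: PC=6 idx=2 pred=N actual=N -> ctr[2]=0
Ev 4: PC=6 idx=2 pred=N actual=N -> ctr[2]=0
Ev 5: PC=1 idx=1 pred=T actual=T -> ctr[1]=3
Ev 6: PC=1 idx=1 pred=T actual=N -> ctr[1]=2
Ev 7: PC=1 idx=1 pred=T actual=N -> ctr[1]=1
Ev 8: PC=1 idx=1 pred=N actual=N -> ctr[1]=0
Ev 9: PC=1 idx=1 pred=N actual=T -> ctr[1]=1

Answer: 2 1 0 2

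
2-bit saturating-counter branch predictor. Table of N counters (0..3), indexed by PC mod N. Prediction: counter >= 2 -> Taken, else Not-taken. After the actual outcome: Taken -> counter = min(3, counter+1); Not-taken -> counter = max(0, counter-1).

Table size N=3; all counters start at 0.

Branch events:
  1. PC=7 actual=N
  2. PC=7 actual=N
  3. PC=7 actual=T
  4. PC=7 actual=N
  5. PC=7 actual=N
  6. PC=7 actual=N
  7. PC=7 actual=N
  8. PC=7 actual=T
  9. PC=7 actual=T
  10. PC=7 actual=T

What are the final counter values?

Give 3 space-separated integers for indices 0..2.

Ev 1: PC=7 idx=1 pred=N actual=N -> ctr[1]=0
Ev 2: PC=7 idx=1 pred=N actual=N -> ctr[1]=0
Ev 3: PC=7 idx=1 pred=N actual=T -> ctr[1]=1
Ev 4: PC=7 idx=1 pred=N actual=N -> ctr[1]=0
Ev 5: PC=7 idx=1 pred=N actual=N -> ctr[1]=0
Ev 6: PC=7 idx=1 pred=N actual=N -> ctr[1]=0
Ev 7: PC=7 idx=1 pred=N actual=N -> ctr[1]=0
Ev 8: PC=7 idx=1 pred=N actual=T -> ctr[1]=1
Ev 9: PC=7 idx=1 pred=N actual=T -> ctr[1]=2
Ev 10: PC=7 idx=1 pred=T actual=T -> ctr[1]=3

Answer: 0 3 0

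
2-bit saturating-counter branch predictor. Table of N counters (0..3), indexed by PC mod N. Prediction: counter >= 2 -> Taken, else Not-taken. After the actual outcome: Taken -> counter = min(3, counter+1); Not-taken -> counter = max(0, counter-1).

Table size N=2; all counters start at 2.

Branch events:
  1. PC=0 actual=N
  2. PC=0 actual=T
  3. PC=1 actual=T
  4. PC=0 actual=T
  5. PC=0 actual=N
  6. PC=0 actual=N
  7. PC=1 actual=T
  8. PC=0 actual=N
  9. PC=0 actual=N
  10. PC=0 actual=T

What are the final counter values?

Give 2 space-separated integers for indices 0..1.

Answer: 1 3

Derivation:
Ev 1: PC=0 idx=0 pred=T actual=N -> ctr[0]=1
Ev 2: PC=0 idx=0 pred=N actual=T -> ctr[0]=2
Ev 3: PC=1 idx=1 pred=T actual=T -> ctr[1]=3
Ev 4: PC=0 idx=0 pred=T actual=T -> ctr[0]=3
Ev 5: PC=0 idx=0 pred=T actual=N -> ctr[0]=2
Ev 6: PC=0 idx=0 pred=T actual=N -> ctr[0]=1
Ev 7: PC=1 idx=1 pred=T actual=T -> ctr[1]=3
Ev 8: PC=0 idx=0 pred=N actual=N -> ctr[0]=0
Ev 9: PC=0 idx=0 pred=N actual=N -> ctr[0]=0
Ev 10: PC=0 idx=0 pred=N actual=T -> ctr[0]=1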